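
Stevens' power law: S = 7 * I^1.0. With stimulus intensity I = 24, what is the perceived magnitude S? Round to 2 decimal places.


S = 7 * 24^1.0
24^1.0 = 24.0
S = 7 * 24.0
= 168.00


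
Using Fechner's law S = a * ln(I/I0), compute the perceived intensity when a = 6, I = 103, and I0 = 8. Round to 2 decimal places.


S = 6 * ln(103/8)
I/I0 = 12.875
ln(12.875) = 2.5553
S = 6 * 2.5553
= 15.33


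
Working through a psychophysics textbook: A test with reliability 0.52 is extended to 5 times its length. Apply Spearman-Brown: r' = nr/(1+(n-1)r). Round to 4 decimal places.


r_new = n*r / (1 + (n-1)*r)
Numerator = 5 * 0.52 = 2.6
Denominator = 1 + 4 * 0.52 = 3.08
r_new = 2.6 / 3.08
= 0.8442


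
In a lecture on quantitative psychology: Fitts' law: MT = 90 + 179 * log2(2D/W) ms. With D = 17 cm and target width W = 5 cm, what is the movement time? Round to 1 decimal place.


MT = 90 + 179 * log2(2*17/5)
2D/W = 6.8
log2(6.8) = 2.7655
MT = 90 + 179 * 2.7655
= 585.0 ms


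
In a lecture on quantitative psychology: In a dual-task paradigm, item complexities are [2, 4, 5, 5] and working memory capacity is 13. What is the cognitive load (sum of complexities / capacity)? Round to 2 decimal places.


Total complexity = 2 + 4 + 5 + 5 = 16
Load = total / capacity = 16 / 13
= 1.23


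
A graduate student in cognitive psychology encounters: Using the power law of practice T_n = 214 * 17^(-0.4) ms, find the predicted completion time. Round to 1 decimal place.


T_n = 214 * 17^(-0.4)
17^(-0.4) = 0.321974
T_n = 214 * 0.321974
= 68.9 ms


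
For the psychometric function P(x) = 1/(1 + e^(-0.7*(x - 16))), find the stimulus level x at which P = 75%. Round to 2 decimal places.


At P = 0.75: 0.75 = 1/(1 + e^(-k*(x-x0)))
Solving: e^(-k*(x-x0)) = 1/3
x = x0 + ln(3)/k
ln(3) = 1.0986
x = 16 + 1.0986/0.7
= 16 + 1.5694
= 17.57


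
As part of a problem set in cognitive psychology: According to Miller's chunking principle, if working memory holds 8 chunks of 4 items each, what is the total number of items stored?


Total items = chunks * items_per_chunk
= 8 * 4
= 32


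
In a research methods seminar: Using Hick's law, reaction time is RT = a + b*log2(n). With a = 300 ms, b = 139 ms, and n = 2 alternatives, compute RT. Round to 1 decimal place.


RT = 300 + 139 * log2(2)
log2(2) = 1.0
RT = 300 + 139 * 1.0
= 300 + 139.0
= 439.0 ms


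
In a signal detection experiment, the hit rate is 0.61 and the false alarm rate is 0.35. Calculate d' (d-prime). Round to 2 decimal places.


d' = z(HR) - z(FAR)
z(0.61) = 0.2793
z(0.35) = -0.3853
d' = 0.2793 - -0.3853
= 0.66


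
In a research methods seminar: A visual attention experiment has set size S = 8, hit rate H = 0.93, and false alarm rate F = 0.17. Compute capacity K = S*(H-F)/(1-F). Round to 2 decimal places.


K = S * (H - F) / (1 - F)
H - F = 0.76
1 - F = 0.83
K = 8 * 0.76 / 0.83
= 7.33


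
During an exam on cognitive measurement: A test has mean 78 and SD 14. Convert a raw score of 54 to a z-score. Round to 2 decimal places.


z = (X - mu) / sigma
= (54 - 78) / 14
= -24 / 14
= -1.71


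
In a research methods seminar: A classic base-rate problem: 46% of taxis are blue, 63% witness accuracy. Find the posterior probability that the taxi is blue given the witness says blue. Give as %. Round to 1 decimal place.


P(blue | says blue) = P(says blue | blue)*P(blue) / [P(says blue | blue)*P(blue) + P(says blue | not blue)*P(not blue)]
Numerator = 0.63 * 0.46 = 0.2898
False identification = 0.37 * 0.54 = 0.1998
P = 0.2898 / (0.2898 + 0.1998)
= 0.2898 / 0.4896
As percentage = 59.2


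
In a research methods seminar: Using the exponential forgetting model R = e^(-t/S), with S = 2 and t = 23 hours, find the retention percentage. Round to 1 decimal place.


R = e^(-t/S)
-t/S = -23/2 = -11.5
R = e^(-11.5) = 1e-05
Percentage = 1e-05 * 100
= 0.0


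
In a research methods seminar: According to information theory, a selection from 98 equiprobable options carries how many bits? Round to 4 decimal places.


H = log2(n)
H = log2(98)
= 6.6147


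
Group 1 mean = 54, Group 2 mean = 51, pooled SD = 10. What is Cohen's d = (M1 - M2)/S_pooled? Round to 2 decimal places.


Cohen's d = (M1 - M2) / S_pooled
= (54 - 51) / 10
= 3 / 10
= 0.30


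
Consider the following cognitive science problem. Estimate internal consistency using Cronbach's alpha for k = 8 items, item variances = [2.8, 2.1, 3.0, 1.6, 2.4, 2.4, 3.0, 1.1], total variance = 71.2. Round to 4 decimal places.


alpha = (k/(k-1)) * (1 - sum(s_i^2)/s_total^2)
sum(item variances) = 18.4
k/(k-1) = 8/7 = 1.142857
1 - 18.4/71.2 = 1 - 0.258427 = 0.741573
alpha = 1.142857 * 0.741573
= 0.8475


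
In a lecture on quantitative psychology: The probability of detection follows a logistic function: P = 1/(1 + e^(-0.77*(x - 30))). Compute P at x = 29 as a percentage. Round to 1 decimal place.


P(x) = 1/(1 + e^(-0.77*(29 - 30)))
Exponent = -0.77 * -1 = 0.77
e^(0.77) = 2.159766
P = 1/(1 + 2.159766) = 0.316479
Percentage = 31.6


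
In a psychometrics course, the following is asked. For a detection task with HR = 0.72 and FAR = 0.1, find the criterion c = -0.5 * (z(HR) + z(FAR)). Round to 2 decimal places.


c = -0.5 * (z(HR) + z(FAR))
z(0.72) = 0.5828
z(0.1) = -1.2816
c = -0.5 * (0.5828 + -1.2816)
= -0.5 * -0.6988
= 0.35


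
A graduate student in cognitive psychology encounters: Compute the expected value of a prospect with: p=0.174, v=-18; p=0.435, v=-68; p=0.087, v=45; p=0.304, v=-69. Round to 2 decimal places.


EU = sum(p_i * v_i)
0.174 * -18 = -3.132
0.435 * -68 = -29.58
0.087 * 45 = 3.915
0.304 * -69 = -20.976
EU = -3.132 + -29.58 + 3.915 + -20.976
= -49.77


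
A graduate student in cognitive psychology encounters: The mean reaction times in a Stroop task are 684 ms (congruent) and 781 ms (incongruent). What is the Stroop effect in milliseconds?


Stroop effect = RT(incongruent) - RT(congruent)
= 781 - 684
= 97 ms


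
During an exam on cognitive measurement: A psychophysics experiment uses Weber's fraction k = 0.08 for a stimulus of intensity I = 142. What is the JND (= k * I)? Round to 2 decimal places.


JND = k * I
JND = 0.08 * 142
= 11.36


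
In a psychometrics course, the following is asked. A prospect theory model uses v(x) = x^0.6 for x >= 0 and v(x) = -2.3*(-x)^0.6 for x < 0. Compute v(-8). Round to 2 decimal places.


Since x = -8 < 0, use v(x) = -lambda*(-x)^alpha
(-x) = 8
8^0.6 = 3.4822
v(-8) = -2.3 * 3.4822
= -8.01


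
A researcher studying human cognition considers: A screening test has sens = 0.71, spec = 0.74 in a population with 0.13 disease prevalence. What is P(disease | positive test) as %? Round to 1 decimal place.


PPV = (sens * prev) / (sens * prev + (1-spec) * (1-prev))
Numerator = 0.71 * 0.13 = 0.0923
P(positive and no disease) = (1 - spec) * (1 - prev) = (1 - 0.74) * (1 - 0.13) = 0.2262
Denominator = 0.0923 + 0.2262 = 0.3185
PPV = 0.0923 / 0.3185 = 0.289796
As percentage = 29.0


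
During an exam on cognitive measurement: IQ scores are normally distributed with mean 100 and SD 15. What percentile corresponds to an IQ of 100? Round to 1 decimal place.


z = (IQ - mean) / SD
z = (100 - 100) / 15 = 0.0
Percentile = Phi(0.0) * 100
Phi(0.0) = 0.5
= 50.0


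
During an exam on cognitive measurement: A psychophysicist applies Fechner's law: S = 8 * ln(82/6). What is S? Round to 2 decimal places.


S = 8 * ln(82/6)
I/I0 = 13.666667
ln(13.666667) = 2.615
S = 8 * 2.615
= 20.92


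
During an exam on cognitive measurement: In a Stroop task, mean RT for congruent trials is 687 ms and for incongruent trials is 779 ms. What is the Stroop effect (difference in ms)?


Stroop effect = RT(incongruent) - RT(congruent)
= 779 - 687
= 92 ms


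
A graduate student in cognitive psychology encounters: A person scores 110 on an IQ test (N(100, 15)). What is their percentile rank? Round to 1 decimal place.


z = (IQ - mean) / SD
z = (110 - 100) / 15 = 0.6667
Percentile = Phi(0.6667) * 100
Phi(0.6667) = 0.747518
= 74.8


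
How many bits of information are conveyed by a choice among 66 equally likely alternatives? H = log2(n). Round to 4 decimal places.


H = log2(n)
H = log2(66)
= 6.0444


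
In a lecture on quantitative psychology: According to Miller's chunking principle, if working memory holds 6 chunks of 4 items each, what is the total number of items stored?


Total items = chunks * items_per_chunk
= 6 * 4
= 24


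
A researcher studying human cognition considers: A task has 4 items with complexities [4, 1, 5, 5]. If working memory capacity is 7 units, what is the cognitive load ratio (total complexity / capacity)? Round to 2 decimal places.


Total complexity = 4 + 1 + 5 + 5 = 15
Load = total / capacity = 15 / 7
= 2.14


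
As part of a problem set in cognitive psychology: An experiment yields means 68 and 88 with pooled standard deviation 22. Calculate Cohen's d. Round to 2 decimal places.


Cohen's d = (M1 - M2) / S_pooled
= (68 - 88) / 22
= -20 / 22
= -0.91


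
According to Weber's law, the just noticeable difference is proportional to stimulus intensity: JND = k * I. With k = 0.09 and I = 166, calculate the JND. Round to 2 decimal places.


JND = k * I
JND = 0.09 * 166
= 14.94


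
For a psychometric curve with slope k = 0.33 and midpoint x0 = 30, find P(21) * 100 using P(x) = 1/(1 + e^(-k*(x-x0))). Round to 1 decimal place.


P(x) = 1/(1 + e^(-0.33*(21 - 30)))
Exponent = -0.33 * -9 = 2.97
e^(2.97) = 19.49192
P = 1/(1 + 19.49192) = 0.0488
Percentage = 4.9


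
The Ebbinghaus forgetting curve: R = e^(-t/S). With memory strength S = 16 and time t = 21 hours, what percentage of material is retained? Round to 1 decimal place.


R = e^(-t/S)
-t/S = -21/16 = -1.3125
R = e^(-1.3125) = 0.269146
Percentage = 0.269146 * 100
= 26.9


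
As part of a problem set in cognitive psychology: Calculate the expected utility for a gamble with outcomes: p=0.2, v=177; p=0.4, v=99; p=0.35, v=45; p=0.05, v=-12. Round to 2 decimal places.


EU = sum(p_i * v_i)
0.2 * 177 = 35.4
0.4 * 99 = 39.6
0.35 * 45 = 15.75
0.05 * -12 = -0.6
EU = 35.4 + 39.6 + 15.75 + -0.6
= 90.15


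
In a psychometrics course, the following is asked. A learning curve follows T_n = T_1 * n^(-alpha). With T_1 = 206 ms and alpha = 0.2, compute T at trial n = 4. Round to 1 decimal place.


T_n = 206 * 4^(-0.2)
4^(-0.2) = 0.757858
T_n = 206 * 0.757858
= 156.1 ms


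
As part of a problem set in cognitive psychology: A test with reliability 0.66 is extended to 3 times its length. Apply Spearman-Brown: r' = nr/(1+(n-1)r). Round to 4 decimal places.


r_new = n*r / (1 + (n-1)*r)
Numerator = 3 * 0.66 = 1.98
Denominator = 1 + 2 * 0.66 = 2.32
r_new = 1.98 / 2.32
= 0.8534


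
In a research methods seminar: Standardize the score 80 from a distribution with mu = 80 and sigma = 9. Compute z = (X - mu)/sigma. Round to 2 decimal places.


z = (X - mu) / sigma
= (80 - 80) / 9
= 0 / 9
= 0.00


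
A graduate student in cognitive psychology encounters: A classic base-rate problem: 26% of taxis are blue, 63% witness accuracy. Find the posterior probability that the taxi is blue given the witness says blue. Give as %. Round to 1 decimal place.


P(blue | says blue) = P(says blue | blue)*P(blue) / [P(says blue | blue)*P(blue) + P(says blue | not blue)*P(not blue)]
Numerator = 0.63 * 0.26 = 0.1638
False identification = 0.37 * 0.74 = 0.2738
P = 0.1638 / (0.1638 + 0.2738)
= 0.1638 / 0.4376
As percentage = 37.4


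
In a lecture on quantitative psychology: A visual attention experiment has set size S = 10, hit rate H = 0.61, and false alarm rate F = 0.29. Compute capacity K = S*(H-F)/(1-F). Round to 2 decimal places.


K = S * (H - F) / (1 - F)
H - F = 0.32
1 - F = 0.71
K = 10 * 0.32 / 0.71
= 4.51


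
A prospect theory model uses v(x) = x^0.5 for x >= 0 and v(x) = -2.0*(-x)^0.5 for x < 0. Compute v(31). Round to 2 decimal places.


Since x = 31 >= 0, use v(x) = x^0.5
31^0.5 = 5.5678
v(31) = 5.57


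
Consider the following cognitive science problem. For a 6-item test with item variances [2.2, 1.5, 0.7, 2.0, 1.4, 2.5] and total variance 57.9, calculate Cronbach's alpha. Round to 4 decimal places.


alpha = (k/(k-1)) * (1 - sum(s_i^2)/s_total^2)
sum(item variances) = 10.3
k/(k-1) = 6/5 = 1.2
1 - 10.3/57.9 = 1 - 0.177893 = 0.822107
alpha = 1.2 * 0.822107
= 0.9865


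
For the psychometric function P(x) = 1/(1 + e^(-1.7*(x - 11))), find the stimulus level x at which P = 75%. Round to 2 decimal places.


At P = 0.75: 0.75 = 1/(1 + e^(-k*(x-x0)))
Solving: e^(-k*(x-x0)) = 1/3
x = x0 + ln(3)/k
ln(3) = 1.0986
x = 11 + 1.0986/1.7
= 11 + 0.6462
= 11.65


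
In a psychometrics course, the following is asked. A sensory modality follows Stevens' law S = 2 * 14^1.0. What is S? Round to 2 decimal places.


S = 2 * 14^1.0
14^1.0 = 14.0
S = 2 * 14.0
= 28.00


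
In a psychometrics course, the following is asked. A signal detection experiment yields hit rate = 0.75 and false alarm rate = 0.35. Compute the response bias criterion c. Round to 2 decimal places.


c = -0.5 * (z(HR) + z(FAR))
z(0.75) = 0.6745
z(0.35) = -0.3853
c = -0.5 * (0.6745 + -0.3853)
= -0.5 * 0.2892
= -0.14


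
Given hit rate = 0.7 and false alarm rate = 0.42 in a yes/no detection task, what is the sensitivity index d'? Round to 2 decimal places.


d' = z(HR) - z(FAR)
z(0.7) = 0.5244
z(0.42) = -0.2019
d' = 0.5244 - -0.2019
= 0.73


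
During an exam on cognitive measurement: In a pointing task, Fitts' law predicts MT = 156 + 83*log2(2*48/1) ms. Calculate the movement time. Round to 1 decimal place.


MT = 156 + 83 * log2(2*48/1)
2D/W = 96.0
log2(96.0) = 6.585
MT = 156 + 83 * 6.585
= 702.6 ms


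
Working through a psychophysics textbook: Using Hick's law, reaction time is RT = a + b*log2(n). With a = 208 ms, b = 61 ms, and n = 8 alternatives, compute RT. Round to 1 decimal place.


RT = 208 + 61 * log2(8)
log2(8) = 3.0
RT = 208 + 61 * 3.0
= 208 + 183.0
= 391.0 ms


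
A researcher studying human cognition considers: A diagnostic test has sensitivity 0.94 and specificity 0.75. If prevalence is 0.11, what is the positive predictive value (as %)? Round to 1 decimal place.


PPV = (sens * prev) / (sens * prev + (1-spec) * (1-prev))
Numerator = 0.94 * 0.11 = 0.1034
P(positive and no disease) = (1 - spec) * (1 - prev) = (1 - 0.75) * (1 - 0.11) = 0.2225
Denominator = 0.1034 + 0.2225 = 0.3259
PPV = 0.1034 / 0.3259 = 0.317275
As percentage = 31.7


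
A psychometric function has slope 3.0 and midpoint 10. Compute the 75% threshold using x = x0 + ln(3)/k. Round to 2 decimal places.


At P = 0.75: 0.75 = 1/(1 + e^(-k*(x-x0)))
Solving: e^(-k*(x-x0)) = 1/3
x = x0 + ln(3)/k
ln(3) = 1.0986
x = 10 + 1.0986/3.0
= 10 + 0.3662
= 10.37


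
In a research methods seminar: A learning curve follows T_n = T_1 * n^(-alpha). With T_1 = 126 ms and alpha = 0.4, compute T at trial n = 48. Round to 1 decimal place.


T_n = 126 * 48^(-0.4)
48^(-0.4) = 0.212571
T_n = 126 * 0.212571
= 26.8 ms


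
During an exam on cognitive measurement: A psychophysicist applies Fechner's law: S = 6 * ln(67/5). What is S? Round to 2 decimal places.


S = 6 * ln(67/5)
I/I0 = 13.4
ln(13.4) = 2.5953
S = 6 * 2.5953
= 15.57


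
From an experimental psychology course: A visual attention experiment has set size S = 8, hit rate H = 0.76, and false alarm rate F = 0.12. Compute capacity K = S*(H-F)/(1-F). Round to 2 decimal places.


K = S * (H - F) / (1 - F)
H - F = 0.64
1 - F = 0.88
K = 8 * 0.64 / 0.88
= 5.82


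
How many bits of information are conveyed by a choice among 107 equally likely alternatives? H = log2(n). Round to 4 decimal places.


H = log2(n)
H = log2(107)
= 6.7415


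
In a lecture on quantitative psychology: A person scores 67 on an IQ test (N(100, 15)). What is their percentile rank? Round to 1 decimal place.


z = (IQ - mean) / SD
z = (67 - 100) / 15 = -2.2
Percentile = Phi(-2.2) * 100
Phi(-2.2) = 0.013903
= 1.4


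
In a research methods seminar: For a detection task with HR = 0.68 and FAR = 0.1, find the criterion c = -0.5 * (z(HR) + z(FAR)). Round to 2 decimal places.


c = -0.5 * (z(HR) + z(FAR))
z(0.68) = 0.4677
z(0.1) = -1.2816
c = -0.5 * (0.4677 + -1.2816)
= -0.5 * -0.8139
= 0.41


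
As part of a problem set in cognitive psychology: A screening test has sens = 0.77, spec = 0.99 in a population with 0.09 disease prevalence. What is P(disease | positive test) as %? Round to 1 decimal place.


PPV = (sens * prev) / (sens * prev + (1-spec) * (1-prev))
Numerator = 0.77 * 0.09 = 0.0693
P(positive and no disease) = (1 - spec) * (1 - prev) = (1 - 0.99) * (1 - 0.09) = 0.0091
Denominator = 0.0693 + 0.0091 = 0.0784
PPV = 0.0693 / 0.0784 = 0.883929
As percentage = 88.4


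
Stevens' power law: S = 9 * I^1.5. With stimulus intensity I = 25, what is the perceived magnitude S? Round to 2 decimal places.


S = 9 * 25^1.5
25^1.5 = 125.0
S = 9 * 125.0
= 1125.00


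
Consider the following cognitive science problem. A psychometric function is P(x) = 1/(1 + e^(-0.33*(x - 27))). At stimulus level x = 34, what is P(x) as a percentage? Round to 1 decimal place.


P(x) = 1/(1 + e^(-0.33*(34 - 27)))
Exponent = -0.33 * 7 = -2.31
e^(-2.31) = 0.099261
P = 1/(1 + 0.099261) = 0.909702
Percentage = 91.0


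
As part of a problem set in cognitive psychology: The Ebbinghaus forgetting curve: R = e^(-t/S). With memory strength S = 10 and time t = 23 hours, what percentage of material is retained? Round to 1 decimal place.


R = e^(-t/S)
-t/S = -23/10 = -2.3
R = e^(-2.3) = 0.100259
Percentage = 0.100259 * 100
= 10.0


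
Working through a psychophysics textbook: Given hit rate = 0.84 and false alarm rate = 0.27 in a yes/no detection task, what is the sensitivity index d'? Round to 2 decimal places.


d' = z(HR) - z(FAR)
z(0.84) = 0.9945
z(0.27) = -0.6128
d' = 0.9945 - -0.6128
= 1.61


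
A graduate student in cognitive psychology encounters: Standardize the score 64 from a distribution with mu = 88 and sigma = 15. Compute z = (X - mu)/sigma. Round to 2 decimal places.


z = (X - mu) / sigma
= (64 - 88) / 15
= -24 / 15
= -1.60


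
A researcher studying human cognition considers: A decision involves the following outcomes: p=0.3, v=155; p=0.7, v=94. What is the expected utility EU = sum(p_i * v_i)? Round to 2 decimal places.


EU = sum(p_i * v_i)
0.3 * 155 = 46.5
0.7 * 94 = 65.8
EU = 46.5 + 65.8
= 112.30


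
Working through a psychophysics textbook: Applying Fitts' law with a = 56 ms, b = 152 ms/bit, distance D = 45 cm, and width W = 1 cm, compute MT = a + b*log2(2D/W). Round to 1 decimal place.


MT = 56 + 152 * log2(2*45/1)
2D/W = 90.0
log2(90.0) = 6.4919
MT = 56 + 152 * 6.4919
= 1042.8 ms


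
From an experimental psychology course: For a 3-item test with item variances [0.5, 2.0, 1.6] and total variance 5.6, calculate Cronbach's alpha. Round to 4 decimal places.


alpha = (k/(k-1)) * (1 - sum(s_i^2)/s_total^2)
sum(item variances) = 4.1
k/(k-1) = 3/2 = 1.5
1 - 4.1/5.6 = 1 - 0.732143 = 0.267857
alpha = 1.5 * 0.267857
= 0.4018


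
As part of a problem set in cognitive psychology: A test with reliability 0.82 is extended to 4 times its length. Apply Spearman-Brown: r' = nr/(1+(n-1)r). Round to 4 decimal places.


r_new = n*r / (1 + (n-1)*r)
Numerator = 4 * 0.82 = 3.28
Denominator = 1 + 3 * 0.82 = 3.46
r_new = 3.28 / 3.46
= 0.9480


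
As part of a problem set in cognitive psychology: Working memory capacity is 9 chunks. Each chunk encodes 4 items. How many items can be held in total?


Total items = chunks * items_per_chunk
= 9 * 4
= 36


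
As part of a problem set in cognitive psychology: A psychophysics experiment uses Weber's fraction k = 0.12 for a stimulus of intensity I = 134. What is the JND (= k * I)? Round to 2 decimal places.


JND = k * I
JND = 0.12 * 134
= 16.08


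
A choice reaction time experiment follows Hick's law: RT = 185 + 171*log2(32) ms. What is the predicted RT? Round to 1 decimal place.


RT = 185 + 171 * log2(32)
log2(32) = 5.0
RT = 185 + 171 * 5.0
= 185 + 855.0
= 1040.0 ms


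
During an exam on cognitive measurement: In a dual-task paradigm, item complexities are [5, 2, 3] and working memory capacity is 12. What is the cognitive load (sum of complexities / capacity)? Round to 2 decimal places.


Total complexity = 5 + 2 + 3 = 10
Load = total / capacity = 10 / 12
= 0.83


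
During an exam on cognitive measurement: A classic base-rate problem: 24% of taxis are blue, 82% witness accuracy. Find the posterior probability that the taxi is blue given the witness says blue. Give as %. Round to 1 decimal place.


P(blue | says blue) = P(says blue | blue)*P(blue) / [P(says blue | blue)*P(blue) + P(says blue | not blue)*P(not blue)]
Numerator = 0.82 * 0.24 = 0.1968
False identification = 0.18 * 0.76 = 0.1368
P = 0.1968 / (0.1968 + 0.1368)
= 0.1968 / 0.3336
As percentage = 59.0


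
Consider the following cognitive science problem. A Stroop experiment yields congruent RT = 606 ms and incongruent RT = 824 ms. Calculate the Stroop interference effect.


Stroop effect = RT(incongruent) - RT(congruent)
= 824 - 606
= 218 ms


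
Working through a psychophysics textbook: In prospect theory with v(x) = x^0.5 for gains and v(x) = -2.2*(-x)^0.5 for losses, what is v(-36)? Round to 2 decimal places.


Since x = -36 < 0, use v(x) = -lambda*(-x)^alpha
(-x) = 36
36^0.5 = 6.0
v(-36) = -2.2 * 6.0
= -13.20


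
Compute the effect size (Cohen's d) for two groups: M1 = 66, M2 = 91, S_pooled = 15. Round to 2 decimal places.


Cohen's d = (M1 - M2) / S_pooled
= (66 - 91) / 15
= -25 / 15
= -1.67


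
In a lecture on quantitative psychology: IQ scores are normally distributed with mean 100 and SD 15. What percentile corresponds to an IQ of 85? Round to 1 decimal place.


z = (IQ - mean) / SD
z = (85 - 100) / 15 = -1.0
Percentile = Phi(-1.0) * 100
Phi(-1.0) = 0.158655
= 15.9


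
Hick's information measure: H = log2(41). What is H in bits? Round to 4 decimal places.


H = log2(n)
H = log2(41)
= 5.3576


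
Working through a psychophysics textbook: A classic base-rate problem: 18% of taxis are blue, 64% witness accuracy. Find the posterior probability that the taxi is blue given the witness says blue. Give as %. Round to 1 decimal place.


P(blue | says blue) = P(says blue | blue)*P(blue) / [P(says blue | blue)*P(blue) + P(says blue | not blue)*P(not blue)]
Numerator = 0.64 * 0.18 = 0.1152
False identification = 0.36 * 0.82 = 0.2952
P = 0.1152 / (0.1152 + 0.2952)
= 0.1152 / 0.4104
As percentage = 28.1


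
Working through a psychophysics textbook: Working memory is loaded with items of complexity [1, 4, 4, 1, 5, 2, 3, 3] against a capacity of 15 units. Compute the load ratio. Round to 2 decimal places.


Total complexity = 1 + 4 + 4 + 1 + 5 + 2 + 3 + 3 = 23
Load = total / capacity = 23 / 15
= 1.53


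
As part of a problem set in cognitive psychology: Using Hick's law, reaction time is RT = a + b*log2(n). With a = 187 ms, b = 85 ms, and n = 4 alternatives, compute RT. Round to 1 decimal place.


RT = 187 + 85 * log2(4)
log2(4) = 2.0
RT = 187 + 85 * 2.0
= 187 + 170.0
= 357.0 ms


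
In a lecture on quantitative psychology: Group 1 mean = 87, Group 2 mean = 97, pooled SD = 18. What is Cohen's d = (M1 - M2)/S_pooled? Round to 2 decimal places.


Cohen's d = (M1 - M2) / S_pooled
= (87 - 97) / 18
= -10 / 18
= -0.56


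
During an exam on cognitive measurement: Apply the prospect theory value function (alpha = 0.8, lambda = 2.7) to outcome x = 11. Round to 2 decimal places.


Since x = 11 >= 0, use v(x) = x^0.8
11^0.8 = 6.8095
v(11) = 6.81


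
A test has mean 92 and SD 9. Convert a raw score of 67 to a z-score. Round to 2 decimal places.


z = (X - mu) / sigma
= (67 - 92) / 9
= -25 / 9
= -2.78


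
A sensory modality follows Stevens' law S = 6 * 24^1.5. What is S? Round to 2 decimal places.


S = 6 * 24^1.5
24^1.5 = 117.5755
S = 6 * 117.5755
= 705.45


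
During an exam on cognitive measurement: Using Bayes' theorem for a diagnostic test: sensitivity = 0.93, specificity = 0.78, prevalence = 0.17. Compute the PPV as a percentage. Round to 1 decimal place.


PPV = (sens * prev) / (sens * prev + (1-spec) * (1-prev))
Numerator = 0.93 * 0.17 = 0.1581
P(positive and no disease) = (1 - spec) * (1 - prev) = (1 - 0.78) * (1 - 0.17) = 0.1826
Denominator = 0.1581 + 0.1826 = 0.3407
PPV = 0.1581 / 0.3407 = 0.464045
As percentage = 46.4


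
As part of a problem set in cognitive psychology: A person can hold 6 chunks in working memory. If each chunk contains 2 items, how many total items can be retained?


Total items = chunks * items_per_chunk
= 6 * 2
= 12


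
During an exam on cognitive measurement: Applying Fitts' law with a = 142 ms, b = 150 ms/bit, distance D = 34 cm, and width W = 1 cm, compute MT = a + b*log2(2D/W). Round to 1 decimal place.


MT = 142 + 150 * log2(2*34/1)
2D/W = 68.0
log2(68.0) = 6.0875
MT = 142 + 150 * 6.0875
= 1055.1 ms


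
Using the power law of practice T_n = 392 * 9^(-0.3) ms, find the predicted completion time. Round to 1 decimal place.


T_n = 392 * 9^(-0.3)
9^(-0.3) = 0.517282
T_n = 392 * 0.517282
= 202.8 ms


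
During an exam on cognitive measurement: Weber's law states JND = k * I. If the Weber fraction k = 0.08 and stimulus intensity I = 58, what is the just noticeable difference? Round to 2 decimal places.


JND = k * I
JND = 0.08 * 58
= 4.64


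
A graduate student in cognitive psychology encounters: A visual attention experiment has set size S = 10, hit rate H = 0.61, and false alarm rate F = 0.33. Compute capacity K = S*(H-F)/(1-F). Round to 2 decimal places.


K = S * (H - F) / (1 - F)
H - F = 0.28
1 - F = 0.67
K = 10 * 0.28 / 0.67
= 4.18


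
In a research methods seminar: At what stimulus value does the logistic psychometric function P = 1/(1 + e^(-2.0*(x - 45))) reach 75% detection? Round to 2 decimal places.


At P = 0.75: 0.75 = 1/(1 + e^(-k*(x-x0)))
Solving: e^(-k*(x-x0)) = 1/3
x = x0 + ln(3)/k
ln(3) = 1.0986
x = 45 + 1.0986/2.0
= 45 + 0.5493
= 45.55


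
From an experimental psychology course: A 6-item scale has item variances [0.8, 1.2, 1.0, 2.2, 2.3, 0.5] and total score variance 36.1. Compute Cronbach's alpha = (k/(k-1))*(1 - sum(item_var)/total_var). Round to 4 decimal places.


alpha = (k/(k-1)) * (1 - sum(s_i^2)/s_total^2)
sum(item variances) = 8.0
k/(k-1) = 6/5 = 1.2
1 - 8.0/36.1 = 1 - 0.221607 = 0.778393
alpha = 1.2 * 0.778393
= 0.9341


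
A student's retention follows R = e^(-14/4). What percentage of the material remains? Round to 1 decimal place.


R = e^(-t/S)
-t/S = -14/4 = -3.5
R = e^(-3.5) = 0.030197
Percentage = 0.030197 * 100
= 3.0


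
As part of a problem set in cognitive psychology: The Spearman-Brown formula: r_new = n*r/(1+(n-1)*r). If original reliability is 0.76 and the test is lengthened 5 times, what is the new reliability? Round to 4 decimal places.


r_new = n*r / (1 + (n-1)*r)
Numerator = 5 * 0.76 = 3.8
Denominator = 1 + 4 * 0.76 = 4.04
r_new = 3.8 / 4.04
= 0.9406


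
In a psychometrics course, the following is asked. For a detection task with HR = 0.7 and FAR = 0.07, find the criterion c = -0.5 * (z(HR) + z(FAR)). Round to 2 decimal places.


c = -0.5 * (z(HR) + z(FAR))
z(0.7) = 0.5244
z(0.07) = -1.4758
c = -0.5 * (0.5244 + -1.4758)
= -0.5 * -0.9514
= 0.48


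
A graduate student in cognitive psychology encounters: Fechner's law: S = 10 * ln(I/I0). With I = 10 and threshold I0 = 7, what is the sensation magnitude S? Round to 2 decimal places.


S = 10 * ln(10/7)
I/I0 = 1.428571
ln(1.428571) = 0.3567
S = 10 * 0.3567
= 3.57


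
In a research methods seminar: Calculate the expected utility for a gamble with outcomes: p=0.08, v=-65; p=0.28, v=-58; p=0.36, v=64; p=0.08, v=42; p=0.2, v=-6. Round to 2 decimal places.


EU = sum(p_i * v_i)
0.08 * -65 = -5.2
0.28 * -58 = -16.24
0.36 * 64 = 23.04
0.08 * 42 = 3.36
0.2 * -6 = -1.2
EU = -5.2 + -16.24 + 23.04 + 3.36 + -1.2
= 3.76


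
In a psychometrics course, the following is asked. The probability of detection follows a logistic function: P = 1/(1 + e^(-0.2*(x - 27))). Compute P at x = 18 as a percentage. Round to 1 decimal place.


P(x) = 1/(1 + e^(-0.2*(18 - 27)))
Exponent = -0.2 * -9 = 1.8
e^(1.8) = 6.049647
P = 1/(1 + 6.049647) = 0.141851
Percentage = 14.2


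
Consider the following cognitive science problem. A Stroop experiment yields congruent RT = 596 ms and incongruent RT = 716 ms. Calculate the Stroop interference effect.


Stroop effect = RT(incongruent) - RT(congruent)
= 716 - 596
= 120 ms


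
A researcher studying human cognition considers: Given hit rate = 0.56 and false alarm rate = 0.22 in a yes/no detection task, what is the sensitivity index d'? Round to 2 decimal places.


d' = z(HR) - z(FAR)
z(0.56) = 0.151
z(0.22) = -0.7722
d' = 0.151 - -0.7722
= 0.92


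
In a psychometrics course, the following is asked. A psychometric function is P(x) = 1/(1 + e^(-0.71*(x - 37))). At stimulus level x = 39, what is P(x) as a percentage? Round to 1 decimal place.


P(x) = 1/(1 + e^(-0.71*(39 - 37)))
Exponent = -0.71 * 2 = -1.42
e^(-1.42) = 0.241714
P = 1/(1 + 0.241714) = 0.805338
Percentage = 80.5


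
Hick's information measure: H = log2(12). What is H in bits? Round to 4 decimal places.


H = log2(n)
H = log2(12)
= 3.5850


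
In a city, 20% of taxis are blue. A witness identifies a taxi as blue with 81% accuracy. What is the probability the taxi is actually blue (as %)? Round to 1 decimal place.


P(blue | says blue) = P(says blue | blue)*P(blue) / [P(says blue | blue)*P(blue) + P(says blue | not blue)*P(not blue)]
Numerator = 0.81 * 0.2 = 0.162
False identification = 0.19 * 0.8 = 0.152
P = 0.162 / (0.162 + 0.152)
= 0.162 / 0.314
As percentage = 51.6


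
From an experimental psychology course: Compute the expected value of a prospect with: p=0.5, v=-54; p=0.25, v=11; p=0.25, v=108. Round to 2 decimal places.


EU = sum(p_i * v_i)
0.5 * -54 = -27.0
0.25 * 11 = 2.75
0.25 * 108 = 27.0
EU = -27.0 + 2.75 + 27.0
= 2.75


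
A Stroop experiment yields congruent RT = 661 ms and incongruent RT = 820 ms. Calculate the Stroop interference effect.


Stroop effect = RT(incongruent) - RT(congruent)
= 820 - 661
= 159 ms


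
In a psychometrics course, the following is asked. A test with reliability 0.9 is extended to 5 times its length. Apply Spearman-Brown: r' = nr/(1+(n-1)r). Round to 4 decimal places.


r_new = n*r / (1 + (n-1)*r)
Numerator = 5 * 0.9 = 4.5
Denominator = 1 + 4 * 0.9 = 4.6
r_new = 4.5 / 4.6
= 0.9783


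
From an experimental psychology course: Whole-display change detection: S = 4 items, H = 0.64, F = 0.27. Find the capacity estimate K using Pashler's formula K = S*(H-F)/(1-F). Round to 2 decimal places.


K = S * (H - F) / (1 - F)
H - F = 0.37
1 - F = 0.73
K = 4 * 0.37 / 0.73
= 2.03


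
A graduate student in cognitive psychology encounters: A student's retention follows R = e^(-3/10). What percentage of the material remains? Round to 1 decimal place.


R = e^(-t/S)
-t/S = -3/10 = -0.3
R = e^(-0.3) = 0.740818
Percentage = 0.740818 * 100
= 74.1


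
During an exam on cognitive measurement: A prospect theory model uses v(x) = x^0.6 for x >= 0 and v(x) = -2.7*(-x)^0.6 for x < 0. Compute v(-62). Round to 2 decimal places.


Since x = -62 < 0, use v(x) = -lambda*(-x)^alpha
(-x) = 62
62^0.6 = 11.8969
v(-62) = -2.7 * 11.8969
= -32.12


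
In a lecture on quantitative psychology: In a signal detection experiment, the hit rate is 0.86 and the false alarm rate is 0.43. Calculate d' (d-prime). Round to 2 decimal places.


d' = z(HR) - z(FAR)
z(0.86) = 1.0803
z(0.43) = -0.1764
d' = 1.0803 - -0.1764
= 1.26


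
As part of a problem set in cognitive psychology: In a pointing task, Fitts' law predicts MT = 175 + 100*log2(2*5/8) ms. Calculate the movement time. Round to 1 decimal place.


MT = 175 + 100 * log2(2*5/8)
2D/W = 1.25
log2(1.25) = 0.3219
MT = 175 + 100 * 0.3219
= 207.2 ms


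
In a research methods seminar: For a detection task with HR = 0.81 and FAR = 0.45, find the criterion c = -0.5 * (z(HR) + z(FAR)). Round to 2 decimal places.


c = -0.5 * (z(HR) + z(FAR))
z(0.81) = 0.8779
z(0.45) = -0.1257
c = -0.5 * (0.8779 + -0.1257)
= -0.5 * 0.7522
= -0.38


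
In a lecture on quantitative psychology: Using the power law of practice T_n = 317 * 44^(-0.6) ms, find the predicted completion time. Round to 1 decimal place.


T_n = 317 * 44^(-0.6)
44^(-0.6) = 0.103259
T_n = 317 * 0.103259
= 32.7 ms


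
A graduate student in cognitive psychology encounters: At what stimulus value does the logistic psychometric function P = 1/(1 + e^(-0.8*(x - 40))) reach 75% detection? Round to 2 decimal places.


At P = 0.75: 0.75 = 1/(1 + e^(-k*(x-x0)))
Solving: e^(-k*(x-x0)) = 1/3
x = x0 + ln(3)/k
ln(3) = 1.0986
x = 40 + 1.0986/0.8
= 40 + 1.3732
= 41.37


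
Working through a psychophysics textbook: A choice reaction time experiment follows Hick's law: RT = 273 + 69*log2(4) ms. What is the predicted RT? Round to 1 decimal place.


RT = 273 + 69 * log2(4)
log2(4) = 2.0
RT = 273 + 69 * 2.0
= 273 + 138.0
= 411.0 ms


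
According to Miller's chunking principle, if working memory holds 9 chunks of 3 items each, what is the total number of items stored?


Total items = chunks * items_per_chunk
= 9 * 3
= 27


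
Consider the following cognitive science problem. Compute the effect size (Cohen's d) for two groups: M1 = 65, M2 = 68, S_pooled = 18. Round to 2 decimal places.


Cohen's d = (M1 - M2) / S_pooled
= (65 - 68) / 18
= -3 / 18
= -0.17


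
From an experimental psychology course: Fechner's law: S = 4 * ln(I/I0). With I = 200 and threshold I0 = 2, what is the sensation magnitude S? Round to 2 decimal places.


S = 4 * ln(200/2)
I/I0 = 100.0
ln(100.0) = 4.6052
S = 4 * 4.6052
= 18.42


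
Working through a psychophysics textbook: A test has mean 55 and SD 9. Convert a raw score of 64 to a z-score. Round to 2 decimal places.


z = (X - mu) / sigma
= (64 - 55) / 9
= 9 / 9
= 1.00


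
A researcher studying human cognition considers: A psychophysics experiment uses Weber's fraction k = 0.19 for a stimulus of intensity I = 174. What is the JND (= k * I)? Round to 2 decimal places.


JND = k * I
JND = 0.19 * 174
= 33.06


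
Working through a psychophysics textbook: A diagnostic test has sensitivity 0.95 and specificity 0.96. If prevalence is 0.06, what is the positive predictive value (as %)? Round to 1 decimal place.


PPV = (sens * prev) / (sens * prev + (1-spec) * (1-prev))
Numerator = 0.95 * 0.06 = 0.057
P(positive and no disease) = (1 - spec) * (1 - prev) = (1 - 0.96) * (1 - 0.06) = 0.0376
Denominator = 0.057 + 0.0376 = 0.0946
PPV = 0.057 / 0.0946 = 0.602537
As percentage = 60.3


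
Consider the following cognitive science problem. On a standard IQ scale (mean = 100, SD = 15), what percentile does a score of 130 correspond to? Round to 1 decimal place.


z = (IQ - mean) / SD
z = (130 - 100) / 15 = 2.0
Percentile = Phi(2.0) * 100
Phi(2.0) = 0.97725
= 97.7


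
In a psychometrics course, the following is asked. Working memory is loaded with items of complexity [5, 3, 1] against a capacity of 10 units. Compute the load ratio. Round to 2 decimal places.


Total complexity = 5 + 3 + 1 = 9
Load = total / capacity = 9 / 10
= 0.90


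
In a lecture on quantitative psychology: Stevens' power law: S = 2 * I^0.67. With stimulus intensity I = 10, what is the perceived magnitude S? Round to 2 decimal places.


S = 2 * 10^0.67
10^0.67 = 4.6774
S = 2 * 4.6774
= 9.35


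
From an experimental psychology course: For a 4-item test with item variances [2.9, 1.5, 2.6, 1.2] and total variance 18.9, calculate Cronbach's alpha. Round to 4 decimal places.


alpha = (k/(k-1)) * (1 - sum(s_i^2)/s_total^2)
sum(item variances) = 8.2
k/(k-1) = 4/3 = 1.333333
1 - 8.2/18.9 = 1 - 0.433862 = 0.566138
alpha = 1.333333 * 0.566138
= 0.7549


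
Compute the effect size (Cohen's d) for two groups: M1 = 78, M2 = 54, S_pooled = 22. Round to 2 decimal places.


Cohen's d = (M1 - M2) / S_pooled
= (78 - 54) / 22
= 24 / 22
= 1.09


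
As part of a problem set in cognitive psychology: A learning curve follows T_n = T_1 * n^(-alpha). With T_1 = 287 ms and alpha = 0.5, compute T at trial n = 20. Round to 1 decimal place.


T_n = 287 * 20^(-0.5)
20^(-0.5) = 0.223607
T_n = 287 * 0.223607
= 64.2 ms


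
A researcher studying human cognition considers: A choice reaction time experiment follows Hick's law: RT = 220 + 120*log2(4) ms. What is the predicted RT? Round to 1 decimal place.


RT = 220 + 120 * log2(4)
log2(4) = 2.0
RT = 220 + 120 * 2.0
= 220 + 240.0
= 460.0 ms


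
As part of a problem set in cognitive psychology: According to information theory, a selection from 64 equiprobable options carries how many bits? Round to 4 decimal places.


H = log2(n)
H = log2(64)
= 6.0000


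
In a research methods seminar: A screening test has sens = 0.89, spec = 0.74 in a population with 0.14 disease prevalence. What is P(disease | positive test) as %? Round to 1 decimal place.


PPV = (sens * prev) / (sens * prev + (1-spec) * (1-prev))
Numerator = 0.89 * 0.14 = 0.1246
P(positive and no disease) = (1 - spec) * (1 - prev) = (1 - 0.74) * (1 - 0.14) = 0.2236
Denominator = 0.1246 + 0.2236 = 0.3482
PPV = 0.1246 / 0.3482 = 0.35784
As percentage = 35.8


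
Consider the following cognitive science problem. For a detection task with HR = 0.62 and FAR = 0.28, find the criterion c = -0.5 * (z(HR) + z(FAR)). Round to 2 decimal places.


c = -0.5 * (z(HR) + z(FAR))
z(0.62) = 0.3055
z(0.28) = -0.5828
c = -0.5 * (0.3055 + -0.5828)
= -0.5 * -0.2773
= 0.14


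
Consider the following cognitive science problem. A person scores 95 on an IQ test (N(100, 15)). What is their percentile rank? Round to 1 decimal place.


z = (IQ - mean) / SD
z = (95 - 100) / 15 = -0.3333
Percentile = Phi(-0.3333) * 100
Phi(-0.3333) = 0.369454
= 36.9


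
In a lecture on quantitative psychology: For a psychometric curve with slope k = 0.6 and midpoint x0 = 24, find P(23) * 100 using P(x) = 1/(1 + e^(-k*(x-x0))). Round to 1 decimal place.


P(x) = 1/(1 + e^(-0.6*(23 - 24)))
Exponent = -0.6 * -1 = 0.6
e^(0.6) = 1.822119
P = 1/(1 + 1.822119) = 0.354344
Percentage = 35.4


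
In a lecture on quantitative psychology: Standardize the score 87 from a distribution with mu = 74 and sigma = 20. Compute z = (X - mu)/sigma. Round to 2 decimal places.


z = (X - mu) / sigma
= (87 - 74) / 20
= 13 / 20
= 0.65


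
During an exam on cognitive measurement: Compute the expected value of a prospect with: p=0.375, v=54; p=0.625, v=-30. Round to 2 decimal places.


EU = sum(p_i * v_i)
0.375 * 54 = 20.25
0.625 * -30 = -18.75
EU = 20.25 + -18.75
= 1.50


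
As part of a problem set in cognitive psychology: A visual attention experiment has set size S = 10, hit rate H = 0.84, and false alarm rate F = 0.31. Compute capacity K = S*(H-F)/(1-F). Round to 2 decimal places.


K = S * (H - F) / (1 - F)
H - F = 0.53
1 - F = 0.69
K = 10 * 0.53 / 0.69
= 7.68


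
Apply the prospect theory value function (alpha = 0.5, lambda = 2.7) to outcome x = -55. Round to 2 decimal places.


Since x = -55 < 0, use v(x) = -lambda*(-x)^alpha
(-x) = 55
55^0.5 = 7.4162
v(-55) = -2.7 * 7.4162
= -20.02


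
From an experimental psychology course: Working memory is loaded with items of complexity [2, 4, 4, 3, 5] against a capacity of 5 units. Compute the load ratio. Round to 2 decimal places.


Total complexity = 2 + 4 + 4 + 3 + 5 = 18
Load = total / capacity = 18 / 5
= 3.60


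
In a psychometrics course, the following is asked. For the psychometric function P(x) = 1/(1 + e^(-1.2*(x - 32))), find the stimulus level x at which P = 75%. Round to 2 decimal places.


At P = 0.75: 0.75 = 1/(1 + e^(-k*(x-x0)))
Solving: e^(-k*(x-x0)) = 1/3
x = x0 + ln(3)/k
ln(3) = 1.0986
x = 32 + 1.0986/1.2
= 32 + 0.9155
= 32.92
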